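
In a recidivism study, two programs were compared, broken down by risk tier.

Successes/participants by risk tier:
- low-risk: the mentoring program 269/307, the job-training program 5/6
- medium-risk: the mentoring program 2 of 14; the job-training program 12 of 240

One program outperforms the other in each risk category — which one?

the mentoring program

Low-risk: the mentoring program 269/307 = 87.6%, the job-training program 5/6 = 83.3% → the mentoring program
Medium-risk: the mentoring program 2/14 = 14.3%, the job-training program 12/240 = 5.0% → the mentoring program
The mentoring program has the higher rate in both groups.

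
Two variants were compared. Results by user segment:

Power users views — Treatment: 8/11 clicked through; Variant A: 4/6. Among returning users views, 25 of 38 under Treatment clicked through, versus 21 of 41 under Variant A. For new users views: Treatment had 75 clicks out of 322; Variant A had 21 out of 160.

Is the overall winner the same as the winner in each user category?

Yes

Power users: Treatment 8/11 = 72.7%, Variant A 4/6 = 66.7% → Treatment
Returning users: Treatment 25/38 = 65.8%, Variant A 21/41 = 51.2% → Treatment
New users: Treatment 75/322 = 23.3%, Variant A 21/160 = 13.1% → Treatment
Overall: Treatment 108/371 = 29.1%, Variant A 46/207 = 22.2% → Treatment
Treatment wins overall and in every user group — no reversal.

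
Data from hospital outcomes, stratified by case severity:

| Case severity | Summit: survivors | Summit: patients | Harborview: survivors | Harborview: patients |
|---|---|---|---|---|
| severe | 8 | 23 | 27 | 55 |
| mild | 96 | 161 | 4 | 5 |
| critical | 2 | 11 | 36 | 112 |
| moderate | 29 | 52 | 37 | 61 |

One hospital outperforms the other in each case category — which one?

Harborview

Severe: Summit 8/23 = 34.8%, Harborview 27/55 = 49.1% → Harborview
Mild: Summit 96/161 = 59.6%, Harborview 4/5 = 80.0% → Harborview
Critical: Summit 2/11 = 18.2%, Harborview 36/112 = 32.1% → Harborview
Moderate: Summit 29/52 = 55.8%, Harborview 37/61 = 60.7% → Harborview
Harborview has the higher rate in all 4 groups.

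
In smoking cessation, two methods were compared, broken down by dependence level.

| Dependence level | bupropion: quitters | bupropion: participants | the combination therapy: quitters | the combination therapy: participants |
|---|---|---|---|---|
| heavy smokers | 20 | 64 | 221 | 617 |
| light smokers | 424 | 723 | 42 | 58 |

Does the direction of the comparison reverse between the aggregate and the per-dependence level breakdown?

Heavy smokers: bupropion 20/64 = 31.2%, the combination therapy 221/617 = 35.8% → the combination therapy
Light smokers: bupropion 424/723 = 58.6%, the combination therapy 42/58 = 72.4% → the combination therapy
Overall: bupropion 444/787 = 56.4%, the combination therapy 263/675 = 39.0% → bupropion
The combination therapy wins each dependence group but bupropion wins overall — the comparison reverses. The combination therapy's participants skew toward heavy smokers, which has a lower base rate.

Yes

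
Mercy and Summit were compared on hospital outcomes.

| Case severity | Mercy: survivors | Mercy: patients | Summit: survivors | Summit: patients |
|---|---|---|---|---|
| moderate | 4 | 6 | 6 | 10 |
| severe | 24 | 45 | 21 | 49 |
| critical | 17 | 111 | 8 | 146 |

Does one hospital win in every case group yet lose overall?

Moderate: Mercy 4/6 = 66.7%, Summit 6/10 = 60.0% → Mercy
Severe: Mercy 24/45 = 53.3%, Summit 21/49 = 42.9% → Mercy
Critical: Mercy 17/111 = 15.3%, Summit 8/146 = 5.5% → Mercy
Overall: Mercy 45/162 = 27.8%, Summit 35/205 = 17.1% → Mercy
Mercy wins overall and in every case group — no reversal.

No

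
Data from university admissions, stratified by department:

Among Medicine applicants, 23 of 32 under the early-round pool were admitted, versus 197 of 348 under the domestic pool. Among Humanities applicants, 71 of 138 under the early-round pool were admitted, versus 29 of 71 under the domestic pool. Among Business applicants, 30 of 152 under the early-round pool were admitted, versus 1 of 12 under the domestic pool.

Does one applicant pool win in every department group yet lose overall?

Medicine: the early-round pool 23/32 = 71.9%, the domestic pool 197/348 = 56.6% → the early-round pool
Humanities: the early-round pool 71/138 = 51.4%, the domestic pool 29/71 = 40.8% → the early-round pool
Business: the early-round pool 30/152 = 19.7%, the domestic pool 1/12 = 8.3% → the early-round pool
Overall: the early-round pool 124/322 = 38.5%, the domestic pool 227/431 = 52.7% → the domestic pool
The early-round pool wins each department group but the domestic pool wins overall — the comparison reverses. The early-round pool's applicants skew toward Business, which has a lower base rate.

Yes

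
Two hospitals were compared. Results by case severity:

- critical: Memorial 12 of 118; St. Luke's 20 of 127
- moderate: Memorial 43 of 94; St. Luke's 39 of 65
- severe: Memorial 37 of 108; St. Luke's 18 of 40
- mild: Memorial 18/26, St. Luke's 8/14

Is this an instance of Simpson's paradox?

Critical: Memorial 12/118 = 10.2%, St. Luke's 20/127 = 15.7% → St. Luke's
Moderate: Memorial 43/94 = 45.7%, St. Luke's 39/65 = 60.0% → St. Luke's
Severe: Memorial 37/108 = 34.3%, St. Luke's 18/40 = 45.0% → St. Luke's
Mild: Memorial 18/26 = 69.2%, St. Luke's 8/14 = 57.1% → Memorial
Overall: Memorial 110/346 = 31.8%, St. Luke's 85/246 = 34.6% → St. Luke's
Neither sweeps: Memorial wins 1 of 4 groups, St. Luke's wins 3. St. Luke's wins overall but not every group — no Simpson reversal.

No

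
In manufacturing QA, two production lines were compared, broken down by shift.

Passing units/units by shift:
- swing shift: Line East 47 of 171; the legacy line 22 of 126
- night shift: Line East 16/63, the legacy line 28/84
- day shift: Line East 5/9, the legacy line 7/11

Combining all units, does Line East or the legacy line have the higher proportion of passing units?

Line East

Swing shift: Line East 47/171 = 27.5%, the legacy line 22/126 = 17.5% → Line East
Night shift: Line East 16/63 = 25.4%, the legacy line 28/84 = 33.3% → the legacy line
Day shift: Line East 5/9 = 55.6%, the legacy line 7/11 = 63.6% → the legacy line
Overall: Line East 68/243 = 28.0%, the legacy line 57/221 = 25.8% → Line East
(Neither sweeps every shift group, but Line East has the higher pooled rate.)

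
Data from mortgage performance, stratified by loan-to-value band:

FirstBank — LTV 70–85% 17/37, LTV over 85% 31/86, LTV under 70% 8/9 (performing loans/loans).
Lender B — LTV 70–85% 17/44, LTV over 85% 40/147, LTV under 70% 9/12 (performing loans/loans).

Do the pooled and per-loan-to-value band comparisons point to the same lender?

Yes

LTV 70–85%: FirstBank 17/37 = 45.9%, Lender B 17/44 = 38.6% → FirstBank
LTV over 85%: FirstBank 31/86 = 36.0%, Lender B 40/147 = 27.2% → FirstBank
LTV under 70%: FirstBank 8/9 = 88.9%, Lender B 9/12 = 75.0% → FirstBank
Overall: FirstBank 56/132 = 42.4%, Lender B 66/203 = 32.5% → FirstBank
FirstBank wins overall and in every loan-to-value group — no reversal.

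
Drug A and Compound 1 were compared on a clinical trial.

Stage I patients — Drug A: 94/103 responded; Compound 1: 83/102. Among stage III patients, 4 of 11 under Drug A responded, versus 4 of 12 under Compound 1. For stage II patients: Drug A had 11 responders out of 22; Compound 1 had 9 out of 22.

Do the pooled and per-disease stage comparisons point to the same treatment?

Stage I: Drug A 94/103 = 91.3%, Compound 1 83/102 = 81.4% → Drug A
Stage III: Drug A 4/11 = 36.4%, Compound 1 4/12 = 33.3% → Drug A
Stage II: Drug A 11/22 = 50.0%, Compound 1 9/22 = 40.9% → Drug A
Overall: Drug A 109/136 = 80.1%, Compound 1 96/136 = 70.6% → Drug A
Drug A wins overall and in every disease group — no reversal.

Yes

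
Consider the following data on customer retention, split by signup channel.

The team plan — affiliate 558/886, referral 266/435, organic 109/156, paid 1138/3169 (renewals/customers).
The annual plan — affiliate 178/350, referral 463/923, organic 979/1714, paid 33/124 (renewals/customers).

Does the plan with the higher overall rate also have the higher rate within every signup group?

No

Affiliate: the team plan 558/886 = 63.0%, the annual plan 178/350 = 50.9% → the team plan
Referral: the team plan 266/435 = 61.1%, the annual plan 463/923 = 50.2% → the team plan
Organic: the team plan 109/156 = 69.9%, the annual plan 979/1714 = 57.1% → the team plan
Paid: the team plan 1138/3169 = 35.9%, the annual plan 33/124 = 26.6% → the team plan
Overall: the team plan 2071/4646 = 44.6%, the annual plan 1653/3111 = 53.1% → the annual plan
The team plan wins each signup group but the annual plan wins overall — the comparison reverses. The team plan's customers skew toward paid, which has a lower base rate.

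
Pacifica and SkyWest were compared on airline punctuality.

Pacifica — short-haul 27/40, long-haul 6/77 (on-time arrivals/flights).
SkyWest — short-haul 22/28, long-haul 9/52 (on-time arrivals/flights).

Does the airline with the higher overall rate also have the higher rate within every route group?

Short-haul: Pacifica 27/40 = 67.5%, SkyWest 22/28 = 78.6% → SkyWest
Long-haul: Pacifica 6/77 = 7.8%, SkyWest 9/52 = 17.3% → SkyWest
Overall: Pacifica 33/117 = 28.2%, SkyWest 31/80 = 38.8% → SkyWest
SkyWest wins overall and in every route group — no reversal.

Yes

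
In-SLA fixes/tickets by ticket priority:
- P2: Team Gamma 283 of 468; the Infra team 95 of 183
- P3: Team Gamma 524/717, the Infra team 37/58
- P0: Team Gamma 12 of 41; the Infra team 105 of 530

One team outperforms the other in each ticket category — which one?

P2: Team Gamma 283/468 = 60.5%, the Infra team 95/183 = 51.9% → Team Gamma
P3: Team Gamma 524/717 = 73.1%, the Infra team 37/58 = 63.8% → Team Gamma
P0: Team Gamma 12/41 = 29.3%, the Infra team 105/530 = 19.8% → Team Gamma
Team Gamma has the higher rate in all 3 groups.

Team Gamma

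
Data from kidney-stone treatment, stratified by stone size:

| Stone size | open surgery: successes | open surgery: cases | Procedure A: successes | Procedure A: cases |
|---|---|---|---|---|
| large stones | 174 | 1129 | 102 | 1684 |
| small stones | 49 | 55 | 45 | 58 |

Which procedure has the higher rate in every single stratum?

Large stones: open surgery 174/1129 = 15.4%, Procedure A 102/1684 = 6.1% → open surgery
Small stones: open surgery 49/55 = 89.1%, Procedure A 45/58 = 77.6% → open surgery
Open surgery has the higher rate in both groups.

open surgery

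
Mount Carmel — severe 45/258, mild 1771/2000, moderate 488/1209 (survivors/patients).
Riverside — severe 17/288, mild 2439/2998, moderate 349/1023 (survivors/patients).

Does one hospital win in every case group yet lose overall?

No

Severe: Mount Carmel 45/258 = 17.4%, Riverside 17/288 = 5.9% → Mount Carmel
Mild: Mount Carmel 1771/2000 = 88.5%, Riverside 2439/2998 = 81.4% → Mount Carmel
Moderate: Mount Carmel 488/1209 = 40.4%, Riverside 349/1023 = 34.1% → Mount Carmel
Overall: Mount Carmel 2304/3467 = 66.5%, Riverside 2805/4309 = 65.1% → Mount Carmel
Mount Carmel wins overall and in every case group — no reversal.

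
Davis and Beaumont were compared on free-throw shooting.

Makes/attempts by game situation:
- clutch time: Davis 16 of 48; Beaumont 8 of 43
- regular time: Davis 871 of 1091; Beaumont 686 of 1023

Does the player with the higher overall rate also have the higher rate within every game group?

Clutch time: Davis 16/48 = 33.3%, Beaumont 8/43 = 18.6% → Davis
Regular time: Davis 871/1091 = 79.8%, Beaumont 686/1023 = 67.1% → Davis
Overall: Davis 887/1139 = 77.9%, Beaumont 694/1066 = 65.1% → Davis
Davis wins overall and in every game group — no reversal.

Yes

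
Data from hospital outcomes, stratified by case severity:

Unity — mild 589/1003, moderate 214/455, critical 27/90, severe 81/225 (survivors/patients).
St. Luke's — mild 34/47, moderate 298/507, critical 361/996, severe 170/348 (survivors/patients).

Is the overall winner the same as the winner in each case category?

Mild: Unity 589/1003 = 58.7%, St. Luke's 34/47 = 72.3% → St. Luke's
Moderate: Unity 214/455 = 47.0%, St. Luke's 298/507 = 58.8% → St. Luke's
Critical: Unity 27/90 = 30.0%, St. Luke's 361/996 = 36.2% → St. Luke's
Severe: Unity 81/225 = 36.0%, St. Luke's 170/348 = 48.9% → St. Luke's
Overall: Unity 911/1773 = 51.4%, St. Luke's 863/1898 = 45.5% → Unity
St. Luke's wins each case group but Unity wins overall — the comparison reverses. St. Luke's's patients skew toward critical, which has a lower base rate.

No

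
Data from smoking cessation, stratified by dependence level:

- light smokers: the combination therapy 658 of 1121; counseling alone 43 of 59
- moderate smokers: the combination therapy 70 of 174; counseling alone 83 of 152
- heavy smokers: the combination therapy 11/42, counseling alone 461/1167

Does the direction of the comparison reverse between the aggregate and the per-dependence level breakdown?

Light smokers: the combination therapy 658/1121 = 58.7%, counseling alone 43/59 = 72.9% → counseling alone
Moderate smokers: the combination therapy 70/174 = 40.2%, counseling alone 83/152 = 54.6% → counseling alone
Heavy smokers: the combination therapy 11/42 = 26.2%, counseling alone 461/1167 = 39.5% → counseling alone
Overall: the combination therapy 739/1337 = 55.3%, counseling alone 587/1378 = 42.6% → the combination therapy
Counseling alone wins each dependence group but the combination therapy wins overall — the comparison reverses. Counseling alone's participants skew toward heavy smokers, which has a lower base rate.

Yes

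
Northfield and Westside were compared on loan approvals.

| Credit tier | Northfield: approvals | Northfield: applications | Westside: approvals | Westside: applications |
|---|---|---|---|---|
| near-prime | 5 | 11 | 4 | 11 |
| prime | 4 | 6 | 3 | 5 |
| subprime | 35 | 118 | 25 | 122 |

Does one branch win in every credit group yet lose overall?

Near-prime: Northfield 5/11 = 45.5%, Westside 4/11 = 36.4% → Northfield
Prime: Northfield 4/6 = 66.7%, Westside 3/5 = 60.0% → Northfield
Subprime: Northfield 35/118 = 29.7%, Westside 25/122 = 20.5% → Northfield
Overall: Northfield 44/135 = 32.6%, Westside 32/138 = 23.2% → Northfield
Northfield wins overall and in every credit group — no reversal.

No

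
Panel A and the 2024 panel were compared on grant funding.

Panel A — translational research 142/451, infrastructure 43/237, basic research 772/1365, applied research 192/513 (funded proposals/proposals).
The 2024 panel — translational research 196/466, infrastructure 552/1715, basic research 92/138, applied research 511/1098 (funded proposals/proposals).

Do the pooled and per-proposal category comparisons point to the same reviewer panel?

Translational research: Panel A 142/451 = 31.5%, the 2024 panel 196/466 = 42.1% → the 2024 panel
Infrastructure: Panel A 43/237 = 18.1%, the 2024 panel 552/1715 = 32.2% → the 2024 panel
Basic research: Panel A 772/1365 = 56.6%, the 2024 panel 92/138 = 66.7% → the 2024 panel
Applied research: Panel A 192/513 = 37.4%, the 2024 panel 511/1098 = 46.5% → the 2024 panel
Overall: Panel A 1149/2566 = 44.8%, the 2024 panel 1351/3417 = 39.5% → Panel A
The 2024 panel wins each proposal group but Panel A wins overall — the comparison reverses. The 2024 panel's proposals skew toward infrastructure, which has a lower base rate.

No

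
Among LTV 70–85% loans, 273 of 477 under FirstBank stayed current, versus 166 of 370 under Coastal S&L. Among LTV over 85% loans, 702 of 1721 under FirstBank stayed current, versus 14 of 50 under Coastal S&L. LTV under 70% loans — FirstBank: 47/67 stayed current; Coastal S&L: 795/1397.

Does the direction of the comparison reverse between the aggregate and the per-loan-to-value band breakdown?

LTV 70–85%: FirstBank 273/477 = 57.2%, Coastal S&L 166/370 = 44.9% → FirstBank
LTV over 85%: FirstBank 702/1721 = 40.8%, Coastal S&L 14/50 = 28.0% → FirstBank
LTV under 70%: FirstBank 47/67 = 70.1%, Coastal S&L 795/1397 = 56.9% → FirstBank
Overall: FirstBank 1022/2265 = 45.1%, Coastal S&L 975/1817 = 53.7% → Coastal S&L
FirstBank wins each loan-to-value group but Coastal S&L wins overall — the comparison reverses. FirstBank's loans skew toward LTV over 85%, which has a lower base rate.

Yes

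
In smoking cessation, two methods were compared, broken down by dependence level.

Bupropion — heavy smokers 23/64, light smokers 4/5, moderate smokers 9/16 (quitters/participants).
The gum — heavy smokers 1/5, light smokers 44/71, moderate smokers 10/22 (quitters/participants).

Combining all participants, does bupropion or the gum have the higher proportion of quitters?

the gum

Heavy smokers: bupropion 23/64 = 35.9%, the gum 1/5 = 20.0% → bupropion
Light smokers: bupropion 4/5 = 80.0%, the gum 44/71 = 62.0% → bupropion
Moderate smokers: bupropion 9/16 = 56.2%, the gum 10/22 = 45.5% → bupropion
Overall: bupropion 36/85 = 42.4%, the gum 55/98 = 56.1% → the gum
(Bupropion wins every dependence group but the gum wins overall — bupropion's participants skew toward the low-rate heavy smokers group.)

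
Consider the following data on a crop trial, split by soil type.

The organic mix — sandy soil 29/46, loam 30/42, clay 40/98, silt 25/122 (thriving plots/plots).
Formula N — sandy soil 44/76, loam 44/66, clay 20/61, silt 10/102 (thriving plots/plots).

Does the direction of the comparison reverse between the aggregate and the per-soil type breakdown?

No

Sandy soil: the organic mix 29/46 = 63.0%, Formula N 44/76 = 57.9% → the organic mix
Loam: the organic mix 30/42 = 71.4%, Formula N 44/66 = 66.7% → the organic mix
Clay: the organic mix 40/98 = 40.8%, Formula N 20/61 = 32.8% → the organic mix
Silt: the organic mix 25/122 = 20.5%, Formula N 10/102 = 9.8% → the organic mix
Overall: the organic mix 124/308 = 40.3%, Formula N 118/305 = 38.7% → the organic mix
The organic mix wins overall and in every soil group — no reversal.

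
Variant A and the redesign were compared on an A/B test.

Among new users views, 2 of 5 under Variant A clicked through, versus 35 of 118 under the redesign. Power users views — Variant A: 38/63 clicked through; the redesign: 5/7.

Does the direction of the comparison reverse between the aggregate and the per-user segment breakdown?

New users: Variant A 2/5 = 40.0%, the redesign 35/118 = 29.7% → Variant A
Power users: Variant A 38/63 = 60.3%, the redesign 5/7 = 71.4% → the redesign
Overall: Variant A 40/68 = 58.8%, the redesign 40/125 = 32.0% → Variant A
Neither sweeps: Variant A wins 1 of 2 groups, the redesign wins 1. Variant A wins overall but not every group — no Simpson reversal.

No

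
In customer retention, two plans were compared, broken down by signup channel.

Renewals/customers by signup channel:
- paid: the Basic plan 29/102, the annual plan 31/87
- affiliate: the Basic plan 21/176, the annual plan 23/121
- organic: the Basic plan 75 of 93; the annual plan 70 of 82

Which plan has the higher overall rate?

Paid: the Basic plan 29/102 = 28.4%, the annual plan 31/87 = 35.6% → the annual plan
Affiliate: the Basic plan 21/176 = 11.9%, the annual plan 23/121 = 19.0% → the annual plan
Organic: the Basic plan 75/93 = 80.6%, the annual plan 70/82 = 85.4% → the annual plan
Overall: the Basic plan 125/371 = 33.7%, the annual plan 124/290 = 42.8% → the annual plan

the annual plan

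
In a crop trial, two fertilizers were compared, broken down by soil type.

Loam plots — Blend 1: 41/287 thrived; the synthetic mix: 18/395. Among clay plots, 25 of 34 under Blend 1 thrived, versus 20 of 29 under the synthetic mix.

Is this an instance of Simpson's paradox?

No

Loam: Blend 1 41/287 = 14.3%, the synthetic mix 18/395 = 4.6% → Blend 1
Clay: Blend 1 25/34 = 73.5%, the synthetic mix 20/29 = 69.0% → Blend 1
Overall: Blend 1 66/321 = 20.6%, the synthetic mix 38/424 = 9.0% → Blend 1
Blend 1 wins overall and in every soil group — no reversal.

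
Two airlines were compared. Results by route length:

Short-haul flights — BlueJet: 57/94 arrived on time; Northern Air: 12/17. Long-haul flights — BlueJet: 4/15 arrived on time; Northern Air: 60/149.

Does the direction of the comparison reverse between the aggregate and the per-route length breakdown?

Yes

Short-haul: BlueJet 57/94 = 60.6%, Northern Air 12/17 = 70.6% → Northern Air
Long-haul: BlueJet 4/15 = 26.7%, Northern Air 60/149 = 40.3% → Northern Air
Overall: BlueJet 61/109 = 56.0%, Northern Air 72/166 = 43.4% → BlueJet
Northern Air wins each route group but BlueJet wins overall — the comparison reverses. Northern Air's flights skew toward long-haul, which has a lower base rate.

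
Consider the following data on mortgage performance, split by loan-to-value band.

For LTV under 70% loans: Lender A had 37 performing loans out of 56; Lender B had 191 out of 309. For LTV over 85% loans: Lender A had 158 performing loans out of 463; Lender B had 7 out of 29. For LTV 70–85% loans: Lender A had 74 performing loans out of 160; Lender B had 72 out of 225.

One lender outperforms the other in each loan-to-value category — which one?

LTV under 70%: Lender A 37/56 = 66.1%, Lender B 191/309 = 61.8% → Lender A
LTV over 85%: Lender A 158/463 = 34.1%, Lender B 7/29 = 24.1% → Lender A
LTV 70–85%: Lender A 74/160 = 46.2%, Lender B 72/225 = 32.0% → Lender A
Lender A has the higher rate in all 3 groups.

Lender A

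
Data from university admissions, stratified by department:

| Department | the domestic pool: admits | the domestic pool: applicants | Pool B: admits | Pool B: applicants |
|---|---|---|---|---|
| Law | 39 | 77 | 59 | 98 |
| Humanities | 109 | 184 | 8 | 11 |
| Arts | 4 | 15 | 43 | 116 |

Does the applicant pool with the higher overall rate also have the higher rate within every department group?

No

Law: the domestic pool 39/77 = 50.6%, Pool B 59/98 = 60.2% → Pool B
Humanities: the domestic pool 109/184 = 59.2%, Pool B 8/11 = 72.7% → Pool B
Arts: the domestic pool 4/15 = 26.7%, Pool B 43/116 = 37.1% → Pool B
Overall: the domestic pool 152/276 = 55.1%, Pool B 110/225 = 48.9% → the domestic pool
Pool B wins each department group but the domestic pool wins overall — the comparison reverses. Pool B's applicants skew toward Arts, which has a lower base rate.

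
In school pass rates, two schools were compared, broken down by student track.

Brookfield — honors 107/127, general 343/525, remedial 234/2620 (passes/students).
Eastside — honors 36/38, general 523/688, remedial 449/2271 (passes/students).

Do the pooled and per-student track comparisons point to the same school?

Honors: Brookfield 107/127 = 84.3%, Eastside 36/38 = 94.7% → Eastside
General: Brookfield 343/525 = 65.3%, Eastside 523/688 = 76.0% → Eastside
Remedial: Brookfield 234/2620 = 8.9%, Eastside 449/2271 = 19.8% → Eastside
Overall: Brookfield 684/3272 = 20.9%, Eastside 1008/2997 = 33.6% → Eastside
Eastside wins overall and in every student group — no reversal.

Yes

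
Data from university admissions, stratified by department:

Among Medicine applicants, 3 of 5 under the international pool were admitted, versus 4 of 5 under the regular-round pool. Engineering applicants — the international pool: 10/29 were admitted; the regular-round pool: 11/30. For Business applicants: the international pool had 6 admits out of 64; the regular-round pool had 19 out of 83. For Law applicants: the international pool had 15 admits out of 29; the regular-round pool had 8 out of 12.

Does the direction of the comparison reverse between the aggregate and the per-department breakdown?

No

Medicine: the international pool 3/5 = 60.0%, the regular-round pool 4/5 = 80.0% → the regular-round pool
Engineering: the international pool 10/29 = 34.5%, the regular-round pool 11/30 = 36.7% → the regular-round pool
Business: the international pool 6/64 = 9.4%, the regular-round pool 19/83 = 22.9% → the regular-round pool
Law: the international pool 15/29 = 51.7%, the regular-round pool 8/12 = 66.7% → the regular-round pool
Overall: the international pool 34/127 = 26.8%, the regular-round pool 42/130 = 32.3% → the regular-round pool
The regular-round pool wins overall and in every department group — no reversal.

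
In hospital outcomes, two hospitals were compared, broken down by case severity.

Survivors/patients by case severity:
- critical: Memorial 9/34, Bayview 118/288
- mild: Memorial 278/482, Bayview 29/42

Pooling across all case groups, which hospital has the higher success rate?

Critical: Memorial 9/34 = 26.5%, Bayview 118/288 = 41.0% → Bayview
Mild: Memorial 278/482 = 57.7%, Bayview 29/42 = 69.0% → Bayview
Overall: Memorial 287/516 = 55.6%, Bayview 147/330 = 44.5% → Memorial
(Bayview wins every case group but Memorial wins overall — Bayview's patients skew toward the low-rate critical group.)

Memorial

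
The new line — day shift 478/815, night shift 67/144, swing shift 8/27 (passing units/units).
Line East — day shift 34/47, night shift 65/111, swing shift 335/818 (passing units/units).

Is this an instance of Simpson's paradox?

Yes

Day shift: the new line 478/815 = 58.7%, Line East 34/47 = 72.3% → Line East
Night shift: the new line 67/144 = 46.5%, Line East 65/111 = 58.6% → Line East
Swing shift: the new line 8/27 = 29.6%, Line East 335/818 = 41.0% → Line East
Overall: the new line 553/986 = 56.1%, Line East 434/976 = 44.5% → the new line
Line East wins each shift group but the new line wins overall — the comparison reverses. Line East's units skew toward swing shift, which has a lower base rate.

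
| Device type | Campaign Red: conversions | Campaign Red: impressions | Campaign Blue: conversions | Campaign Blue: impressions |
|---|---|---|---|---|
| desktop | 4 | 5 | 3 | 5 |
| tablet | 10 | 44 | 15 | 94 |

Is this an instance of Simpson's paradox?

Desktop: Campaign Red 4/5 = 80.0%, Campaign Blue 3/5 = 60.0% → Campaign Red
Tablet: Campaign Red 10/44 = 22.7%, Campaign Blue 15/94 = 16.0% → Campaign Red
Overall: Campaign Red 14/49 = 28.6%, Campaign Blue 18/99 = 18.2% → Campaign Red
Campaign Red wins overall and in every device group — no reversal.

No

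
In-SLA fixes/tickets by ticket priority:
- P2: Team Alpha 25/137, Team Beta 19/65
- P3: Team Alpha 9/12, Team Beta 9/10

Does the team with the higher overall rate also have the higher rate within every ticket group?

Yes

P2: Team Alpha 25/137 = 18.2%, Team Beta 19/65 = 29.2% → Team Beta
P3: Team Alpha 9/12 = 75.0%, Team Beta 9/10 = 90.0% → Team Beta
Overall: Team Alpha 34/149 = 22.8%, Team Beta 28/75 = 37.3% → Team Beta
Team Beta wins overall and in every ticket group — no reversal.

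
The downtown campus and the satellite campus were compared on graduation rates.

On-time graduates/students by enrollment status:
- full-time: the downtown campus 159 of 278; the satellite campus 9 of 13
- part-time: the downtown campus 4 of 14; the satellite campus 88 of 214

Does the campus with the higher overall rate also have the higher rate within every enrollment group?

No

Full-time: the downtown campus 159/278 = 57.2%, the satellite campus 9/13 = 69.2% → the satellite campus
Part-time: the downtown campus 4/14 = 28.6%, the satellite campus 88/214 = 41.1% → the satellite campus
Overall: the downtown campus 163/292 = 55.8%, the satellite campus 97/227 = 42.7% → the downtown campus
The satellite campus wins each enrollment group but the downtown campus wins overall — the comparison reverses. The satellite campus's students skew toward part-time, which has a lower base rate.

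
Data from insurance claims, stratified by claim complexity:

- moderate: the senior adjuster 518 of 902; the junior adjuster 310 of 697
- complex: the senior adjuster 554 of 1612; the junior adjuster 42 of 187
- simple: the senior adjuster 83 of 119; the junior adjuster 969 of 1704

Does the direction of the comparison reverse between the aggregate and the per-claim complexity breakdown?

Yes

Moderate: the senior adjuster 518/902 = 57.4%, the junior adjuster 310/697 = 44.5% → the senior adjuster
Complex: the senior adjuster 554/1612 = 34.4%, the junior adjuster 42/187 = 22.5% → the senior adjuster
Simple: the senior adjuster 83/119 = 69.7%, the junior adjuster 969/1704 = 56.9% → the senior adjuster
Overall: the senior adjuster 1155/2633 = 43.9%, the junior adjuster 1321/2588 = 51.0% → the junior adjuster
The senior adjuster wins each claim group but the junior adjuster wins overall — the comparison reverses. The senior adjuster's claims skew toward complex, which has a lower base rate.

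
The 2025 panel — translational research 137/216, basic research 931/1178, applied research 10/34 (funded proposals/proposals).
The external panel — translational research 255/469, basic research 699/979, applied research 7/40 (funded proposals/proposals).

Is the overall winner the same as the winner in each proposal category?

Translational research: the 2025 panel 137/216 = 63.4%, the external panel 255/469 = 54.4% → the 2025 panel
Basic research: the 2025 panel 931/1178 = 79.0%, the external panel 699/979 = 71.4% → the 2025 panel
Applied research: the 2025 panel 10/34 = 29.4%, the external panel 7/40 = 17.5% → the 2025 panel
Overall: the 2025 panel 1078/1428 = 75.5%, the external panel 961/1488 = 64.6% → the 2025 panel
The 2025 panel wins overall and in every proposal group — no reversal.

Yes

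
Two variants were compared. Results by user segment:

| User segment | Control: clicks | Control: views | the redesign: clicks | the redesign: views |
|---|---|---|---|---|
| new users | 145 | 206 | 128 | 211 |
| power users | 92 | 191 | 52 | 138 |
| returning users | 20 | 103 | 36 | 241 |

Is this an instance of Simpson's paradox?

No

New users: Control 145/206 = 70.4%, the redesign 128/211 = 60.7% → Control
Power users: Control 92/191 = 48.2%, the redesign 52/138 = 37.7% → Control
Returning users: Control 20/103 = 19.4%, the redesign 36/241 = 14.9% → Control
Overall: Control 257/500 = 51.4%, the redesign 216/590 = 36.6% → Control
Control wins overall and in every user group — no reversal.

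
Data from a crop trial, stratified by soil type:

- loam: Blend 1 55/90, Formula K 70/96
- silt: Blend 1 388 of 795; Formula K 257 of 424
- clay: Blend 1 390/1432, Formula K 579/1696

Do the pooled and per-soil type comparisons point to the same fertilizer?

Yes

Loam: Blend 1 55/90 = 61.1%, Formula K 70/96 = 72.9% → Formula K
Silt: Blend 1 388/795 = 48.8%, Formula K 257/424 = 60.6% → Formula K
Clay: Blend 1 390/1432 = 27.2%, Formula K 579/1696 = 34.1% → Formula K
Overall: Blend 1 833/2317 = 36.0%, Formula K 906/2216 = 40.9% → Formula K
Formula K wins overall and in every soil group — no reversal.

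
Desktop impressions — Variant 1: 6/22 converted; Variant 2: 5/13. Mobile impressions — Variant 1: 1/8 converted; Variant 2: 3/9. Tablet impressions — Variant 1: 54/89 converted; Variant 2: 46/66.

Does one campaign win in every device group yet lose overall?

Desktop: Variant 1 6/22 = 27.3%, Variant 2 5/13 = 38.5% → Variant 2
Mobile: Variant 1 1/8 = 12.5%, Variant 2 3/9 = 33.3% → Variant 2
Tablet: Variant 1 54/89 = 60.7%, Variant 2 46/66 = 69.7% → Variant 2
Overall: Variant 1 61/119 = 51.3%, Variant 2 54/88 = 61.4% → Variant 2
Variant 2 wins overall and in every device group — no reversal.

No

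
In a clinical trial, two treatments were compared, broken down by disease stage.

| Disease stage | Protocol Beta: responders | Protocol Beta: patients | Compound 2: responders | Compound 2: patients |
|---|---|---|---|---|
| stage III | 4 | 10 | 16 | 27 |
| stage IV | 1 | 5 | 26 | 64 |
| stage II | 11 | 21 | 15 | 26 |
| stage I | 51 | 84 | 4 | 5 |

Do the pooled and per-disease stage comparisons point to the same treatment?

No

Stage III: Protocol Beta 4/10 = 40.0%, Compound 2 16/27 = 59.3% → Compound 2
Stage IV: Protocol Beta 1/5 = 20.0%, Compound 2 26/64 = 40.6% → Compound 2
Stage II: Protocol Beta 11/21 = 52.4%, Compound 2 15/26 = 57.7% → Compound 2
Stage I: Protocol Beta 51/84 = 60.7%, Compound 2 4/5 = 80.0% → Compound 2
Overall: Protocol Beta 67/120 = 55.8%, Compound 2 61/122 = 50.0% → Protocol Beta
Compound 2 wins each disease group but Protocol Beta wins overall — the comparison reverses. Compound 2's patients skew toward stage IV, which has a lower base rate.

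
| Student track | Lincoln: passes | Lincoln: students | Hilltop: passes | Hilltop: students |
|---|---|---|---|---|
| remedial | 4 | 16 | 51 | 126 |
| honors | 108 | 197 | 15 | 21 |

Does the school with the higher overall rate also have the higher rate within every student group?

Remedial: Lincoln 4/16 = 25.0%, Hilltop 51/126 = 40.5% → Hilltop
Honors: Lincoln 108/197 = 54.8%, Hilltop 15/21 = 71.4% → Hilltop
Overall: Lincoln 112/213 = 52.6%, Hilltop 66/147 = 44.9% → Lincoln
Hilltop wins each student group but Lincoln wins overall — the comparison reverses. Hilltop's students skew toward remedial, which has a lower base rate.

No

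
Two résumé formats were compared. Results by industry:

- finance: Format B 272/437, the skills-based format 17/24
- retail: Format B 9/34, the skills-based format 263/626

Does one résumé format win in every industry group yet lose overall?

Finance: Format B 272/437 = 62.2%, the skills-based format 17/24 = 70.8% → the skills-based format
Retail: Format B 9/34 = 26.5%, the skills-based format 263/626 = 42.0% → the skills-based format
Overall: Format B 281/471 = 59.7%, the skills-based format 280/650 = 43.1% → Format B
The skills-based format wins each industry group but Format B wins overall — the comparison reverses. The skills-based format's applications skew toward retail, which has a lower base rate.

Yes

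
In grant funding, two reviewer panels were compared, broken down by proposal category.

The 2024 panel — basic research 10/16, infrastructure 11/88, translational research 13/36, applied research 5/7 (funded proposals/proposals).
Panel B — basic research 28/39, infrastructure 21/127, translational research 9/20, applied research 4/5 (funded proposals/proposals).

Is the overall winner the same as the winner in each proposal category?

Yes

Basic research: the 2024 panel 10/16 = 62.5%, Panel B 28/39 = 71.8% → Panel B
Infrastructure: the 2024 panel 11/88 = 12.5%, Panel B 21/127 = 16.5% → Panel B
Translational research: the 2024 panel 13/36 = 36.1%, Panel B 9/20 = 45.0% → Panel B
Applied research: the 2024 panel 5/7 = 71.4%, Panel B 4/5 = 80.0% → Panel B
Overall: the 2024 panel 39/147 = 26.5%, Panel B 62/191 = 32.5% → Panel B
Panel B wins overall and in every proposal group — no reversal.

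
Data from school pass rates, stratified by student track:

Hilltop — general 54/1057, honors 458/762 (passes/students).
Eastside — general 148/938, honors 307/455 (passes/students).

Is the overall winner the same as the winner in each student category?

Yes

General: Hilltop 54/1057 = 5.1%, Eastside 148/938 = 15.8% → Eastside
Honors: Hilltop 458/762 = 60.1%, Eastside 307/455 = 67.5% → Eastside
Overall: Hilltop 512/1819 = 28.1%, Eastside 455/1393 = 32.7% → Eastside
Eastside wins overall and in every student group — no reversal.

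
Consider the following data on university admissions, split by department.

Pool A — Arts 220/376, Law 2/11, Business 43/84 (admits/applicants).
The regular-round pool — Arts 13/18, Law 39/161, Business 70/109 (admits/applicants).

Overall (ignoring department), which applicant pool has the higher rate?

Pool A

Arts: Pool A 220/376 = 58.5%, the regular-round pool 13/18 = 72.2% → the regular-round pool
Law: Pool A 2/11 = 18.2%, the regular-round pool 39/161 = 24.2% → the regular-round pool
Business: Pool A 43/84 = 51.2%, the regular-round pool 70/109 = 64.2% → the regular-round pool
Overall: Pool A 265/471 = 56.3%, the regular-round pool 122/288 = 42.4% → Pool A
(The regular-round pool wins every department group but Pool A wins overall — the regular-round pool's applicants skew toward the low-rate Law group.)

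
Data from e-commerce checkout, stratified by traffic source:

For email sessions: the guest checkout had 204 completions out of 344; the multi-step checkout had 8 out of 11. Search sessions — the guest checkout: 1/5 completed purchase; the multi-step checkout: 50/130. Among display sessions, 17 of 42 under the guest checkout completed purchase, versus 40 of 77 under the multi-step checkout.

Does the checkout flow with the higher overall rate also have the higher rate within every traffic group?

Email: the guest checkout 204/344 = 59.3%, the multi-step checkout 8/11 = 72.7% → the multi-step checkout
Search: the guest checkout 1/5 = 20.0%, the multi-step checkout 50/130 = 38.5% → the multi-step checkout
Display: the guest checkout 17/42 = 40.5%, the multi-step checkout 40/77 = 51.9% → the multi-step checkout
Overall: the guest checkout 222/391 = 56.8%, the multi-step checkout 98/218 = 45.0% → the guest checkout
The multi-step checkout wins each traffic group but the guest checkout wins overall — the comparison reverses. The multi-step checkout's sessions skew toward search, which has a lower base rate.

No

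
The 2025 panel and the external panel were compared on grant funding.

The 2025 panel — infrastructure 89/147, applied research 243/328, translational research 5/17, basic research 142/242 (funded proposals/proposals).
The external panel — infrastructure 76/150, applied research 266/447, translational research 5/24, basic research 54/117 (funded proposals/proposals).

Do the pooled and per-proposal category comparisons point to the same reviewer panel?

Infrastructure: the 2025 panel 89/147 = 60.5%, the external panel 76/150 = 50.7% → the 2025 panel
Applied research: the 2025 panel 243/328 = 74.1%, the external panel 266/447 = 59.5% → the 2025 panel
Translational research: the 2025 panel 5/17 = 29.4%, the external panel 5/24 = 20.8% → the 2025 panel
Basic research: the 2025 panel 142/242 = 58.7%, the external panel 54/117 = 46.2% → the 2025 panel
Overall: the 2025 panel 479/734 = 65.3%, the external panel 401/738 = 54.3% → the 2025 panel
The 2025 panel wins overall and in every proposal group — no reversal.

Yes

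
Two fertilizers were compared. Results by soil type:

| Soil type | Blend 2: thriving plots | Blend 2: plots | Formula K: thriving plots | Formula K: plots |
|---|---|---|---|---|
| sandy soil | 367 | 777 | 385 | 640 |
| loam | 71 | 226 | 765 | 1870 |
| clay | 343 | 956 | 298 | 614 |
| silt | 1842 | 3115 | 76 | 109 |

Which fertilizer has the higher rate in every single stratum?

Formula K

Sandy soil: Blend 2 367/777 = 47.2%, Formula K 385/640 = 60.2% → Formula K
Loam: Blend 2 71/226 = 31.4%, Formula K 765/1870 = 40.9% → Formula K
Clay: Blend 2 343/956 = 35.9%, Formula K 298/614 = 48.5% → Formula K
Silt: Blend 2 1842/3115 = 59.1%, Formula K 76/109 = 69.7% → Formula K
Formula K has the higher rate in all 4 groups.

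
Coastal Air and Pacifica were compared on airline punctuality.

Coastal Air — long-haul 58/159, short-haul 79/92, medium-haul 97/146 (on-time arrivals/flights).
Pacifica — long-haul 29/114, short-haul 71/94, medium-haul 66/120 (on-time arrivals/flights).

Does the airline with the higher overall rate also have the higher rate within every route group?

Long-haul: Coastal Air 58/159 = 36.5%, Pacifica 29/114 = 25.4% → Coastal Air
Short-haul: Coastal Air 79/92 = 85.9%, Pacifica 71/94 = 75.5% → Coastal Air
Medium-haul: Coastal Air 97/146 = 66.4%, Pacifica 66/120 = 55.0% → Coastal Air
Overall: Coastal Air 234/397 = 58.9%, Pacifica 166/328 = 50.6% → Coastal Air
Coastal Air wins overall and in every route group — no reversal.

Yes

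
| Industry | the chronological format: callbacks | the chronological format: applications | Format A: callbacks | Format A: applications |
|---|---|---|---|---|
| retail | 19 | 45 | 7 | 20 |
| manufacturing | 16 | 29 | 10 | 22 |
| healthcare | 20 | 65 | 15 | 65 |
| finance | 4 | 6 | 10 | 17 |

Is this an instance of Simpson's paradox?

No

Retail: the chronological format 19/45 = 42.2%, Format A 7/20 = 35.0% → the chronological format
Manufacturing: the chronological format 16/29 = 55.2%, Format A 10/22 = 45.5% → the chronological format
Healthcare: the chronological format 20/65 = 30.8%, Format A 15/65 = 23.1% → the chronological format
Finance: the chronological format 4/6 = 66.7%, Format A 10/17 = 58.8% → the chronological format
Overall: the chronological format 59/145 = 40.7%, Format A 42/124 = 33.9% → the chronological format
The chronological format wins overall and in every industry group — no reversal.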